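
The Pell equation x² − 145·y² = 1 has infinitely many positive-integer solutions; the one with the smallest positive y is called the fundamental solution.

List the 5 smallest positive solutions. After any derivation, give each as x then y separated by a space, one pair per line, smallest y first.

√145 → a₀=12, period (24); ℓ=1 odd so k=1
step 0: (12, 1)  from 12·(1,0) + (0,1)
step 1: (289, 24)  from 24·(12,1) + (1,0)
(x₁, y₁) = (289, 24);  289² − 145·24² = 1 ✓
n=2: (289,24)∘(289,24) = (289·289+145·24·24, 289·24+24·289) = (167041,13872)
n=3: (167041,13872)∘(289,24) = (289·167041+145·24·13872, 289·13872+24·167041) = (96549409,8017992)
n=4: (96549409,8017992)∘(289,24) = (289·96549409+145·24·8017992, 289·8017992+24·96549409) = (55805391361,4634385504)
n=5: (55805391361,4634385504)∘(289,24) = (289·55805391361+145·24·4634385504, 289·4634385504+24·55805391361) = (32255419657249,2678666803320)

289 24
167041 13872
96549409 8017992
55805391361 4634385504
32255419657249 2678666803320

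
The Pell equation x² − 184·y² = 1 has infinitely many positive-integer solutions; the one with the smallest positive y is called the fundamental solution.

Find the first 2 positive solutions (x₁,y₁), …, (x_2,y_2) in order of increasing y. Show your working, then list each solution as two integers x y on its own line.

24335 1794
1184384449 87313980

d=184: √d = [13; 1,1,3,2,1,2,1,2,3,1,1,26] (ℓ=12, even), read p_11/q_11
a_0=13:  p_0=13·1+0=13,  q_0=13·0+1=1
…
a_2=1:  p_2=1·14+13=27,  q_2=1·1+1=2
a_3=3:  p_3=3·27+14=95,  q_3=3·2+1=7
a_4=2:  p_4=2·95+27=217,  q_4=2·7+2=16
a_5=1:  p_5=1·217+95=312,  q_5=1·16+7=23
a_6=2:  p_6=2·312+217=841,  q_6=2·23+16=62
a_7=1:  p_7=1·841+312=1153,  q_7=1·62+23=85
a_8=2:  p_8=2·1153+841=3147,  q_8=2·85+62=232
a_9=3:  p_9=3·3147+1153=10594,  q_9=3·232+85=781
a_10=1:  p_10=1·10594+3147=13741,  q_10=1·781+232=1013
a_11=1:  p_11=1·13741+10594=24335,  q_11=1·1013+781=1794
fundamental: x₁=24335, y₁=1794  (since 592192225 − 184·3218436 = 1)
n=2: (24335,1794)∘(24335,1794) = (24335·24335+184·1794·1794, 24335·1794+1794·24335) = (1184384449,87313980)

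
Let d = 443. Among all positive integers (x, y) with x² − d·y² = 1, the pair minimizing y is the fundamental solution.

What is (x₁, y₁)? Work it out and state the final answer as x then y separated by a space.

d=443: √d = [21; 21,42] (ℓ=2, even), read p_1/q_1
a_0=21:  p_0=21·1+0=21,  q_0=21·0+1=1
a_1=21:  p_1=21·21+1=442,  q_1=21·1+0=21
(x₁, y₁) = (442, 21);  442² − 443·21² = 1 ✓

442 21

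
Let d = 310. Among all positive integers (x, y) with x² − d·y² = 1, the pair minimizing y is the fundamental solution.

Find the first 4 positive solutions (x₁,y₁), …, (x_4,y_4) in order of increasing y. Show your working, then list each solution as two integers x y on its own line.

848719 48204
1440647881921 81823301352
2445410459391369679 138889981000287972
4150932639366927117300481 235757131569084991314384

d=310: √d = [17; 1,1,1,1,5,…,1,1,34] (ℓ=16, even), read p_15/q_15
a_0=17:  p_0=17·1+0=17,  q_0=17·0+1=1
…
a_3=1:  p_3=1·35+18=53,  q_3=1·2+1=3
…
a_5=5:  p_5=5·88+53=493,  q_5=5·5+3=28
…
a_8=2:  p_8=2·2060+1567=5687,  q_8=2·117+89=323
…
a_14=1:  p_14=1·333702+181315=515017,  q_14=1·18953+10298=29251
a_15=1:  p_15=1·515017+333702=848719,  q_15=1·29251+18953=48204
→ (848719, 48204).  Check: 848719²=720323940961, 310·48204²=720323940960, difference 1.
k=2:  x_2 = 848719·848719+310·48204·48204 = 1440647881921,  y_2 = 848719·48204+48204·848719 = 81823301352
k=3:  x_3 = 848719·1440647881921+310·48204·81823301352 = 2445410459391369679,  y_3 = 848719·81823301352+48204·1440647881921 = 138889981000287972
k=4:  x_4 = 848719·2445410459391369679+310·48204·138889981000287972 = 4150932639366927117300481,  y_4 = 848719·138889981000287972+48204·2445410459391369679 = 235757131569084991314384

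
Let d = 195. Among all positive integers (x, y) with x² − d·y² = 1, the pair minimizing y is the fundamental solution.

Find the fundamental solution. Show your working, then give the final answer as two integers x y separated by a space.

14 1

d=195: √d = [13; 1,26] (ℓ=2, even), read p_1/q_1
i=0: a=13 ⇒ p=13, q=1
i=1: a=1 ⇒ p=14, q=1
fundamental: x₁=14, y₁=1  (since 196 − 195·1 = 1)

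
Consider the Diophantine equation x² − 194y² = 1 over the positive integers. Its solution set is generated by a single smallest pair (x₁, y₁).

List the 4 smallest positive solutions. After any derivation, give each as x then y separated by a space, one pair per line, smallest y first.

d=194: √d = [13; 1,12,1,26] (ℓ=4, even), read p_3/q_3
step 0: (13, 1)  from 13·(1,0) + (0,1)
…
step 2: (181, 13)  from 12·(14,1) + (13,1)
step 3: (195, 14)  from 1·(181,13) + (14,1)
(x₁, y₁) = (195, 14);  195² − 194·14² = 1 ✓
n=2: (195,14)∘(195,14) = (195·195+194·14·14, 195·14+14·195) = (76049,5460)
n=3: (76049,5460)∘(195,14) = (195·76049+194·14·5460, 195·5460+14·76049) = (29658915,2129386)
n=4: (29658915,2129386)∘(195,14) = (195·29658915+194·14·2129386, 195·2129386+14·29658915) = (11566900801,830455080)

195 14
76049 5460
29658915 2129386
11566900801 830455080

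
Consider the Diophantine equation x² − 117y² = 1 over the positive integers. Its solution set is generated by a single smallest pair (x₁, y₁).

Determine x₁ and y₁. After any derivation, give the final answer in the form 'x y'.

649 60

√117 → a₀=10, period (1,4,2,4,1,20); ℓ=6 even so k=5
k=0  a_k=10  p_k/q_k = 10/1
…
k=2  a_k=4  p_k/q_k = 54/5
…
k=4  a_k=4  p_k/q_k = 530/49
k=5  a_k=1  p_k/q_k = 649/60
(x₁, y₁) = (649, 60);  649² − 117·60² = 1 ✓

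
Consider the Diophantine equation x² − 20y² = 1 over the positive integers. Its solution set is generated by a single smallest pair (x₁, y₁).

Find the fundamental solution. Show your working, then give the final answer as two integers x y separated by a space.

√20 → a₀=4, period (2,8); ℓ=2 even so k=1
i=0: a=4 ⇒ p=4, q=1
i=1: a=2 ⇒ p=9, q=2
(x₁, y₁) = (9, 2);  9² − 20·2² = 1 ✓

9 2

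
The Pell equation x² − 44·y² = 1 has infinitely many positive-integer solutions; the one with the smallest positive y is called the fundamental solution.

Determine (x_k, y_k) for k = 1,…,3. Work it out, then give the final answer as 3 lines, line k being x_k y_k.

[6; 1,1,1,2,1,1,1,12] for √44; ℓ=8 ⇒ convergent index 7
a_0=6:  p_0=6·1+0=6,  q_0=6·0+1=1
…
a_4=2:  p_4=2·20+13=53,  q_4=2·3+2=8
…
a_6=1:  p_6=1·73+53=126,  q_6=1·11+8=19
a_7=1:  p_7=1·126+73=199,  q_7=1·19+11=30
fundamental: x₁=199, y₁=30  (since 39601 − 44·900 = 1)
n=2: (199,30)∘(199,30) = (199·199+44·30·30, 199·30+30·199) = (79201,11940)
n=3: (79201,11940)∘(199,30) = (199·79201+44·30·11940, 199·11940+30·79201) = (31521799,4752090)

199 30
79201 11940
31521799 4752090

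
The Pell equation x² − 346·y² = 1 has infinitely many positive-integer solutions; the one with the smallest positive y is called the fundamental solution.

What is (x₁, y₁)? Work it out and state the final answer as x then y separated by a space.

17299 930

d=346: √d = [18; 1,1,1,1,36] (ℓ=5, odd), read p_9/q_9
k=0  a_k=18  p_k/q_k = 18/1
k=1  a_k=1  p_k/q_k = 19/1
k=2  a_k=1  p_k/q_k = 37/2
k=3  a_k=1  p_k/q_k = 56/3
…
k=5  a_k=36  p_k/q_k = 3404/183
k=6  a_k=1  p_k/q_k = 3497/188
…
k=8  a_k=1  p_k/q_k = 10398/559
k=9  a_k=1  p_k/q_k = 17299/930
→ (17299, 930).  Check: 17299²=299255401, 346·930²=299255400, difference 1.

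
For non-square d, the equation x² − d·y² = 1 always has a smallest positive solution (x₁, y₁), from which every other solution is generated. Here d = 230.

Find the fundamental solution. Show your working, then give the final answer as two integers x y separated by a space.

91 6

√230 = [15; 6,30, …], period ℓ=2 (even) → k=1
i=0: a=15 ⇒ p=15, q=1
i=1: a=6 ⇒ p=91, q=6
fundamental: x₁=91, y₁=6  (since 8281 − 230·36 = 1)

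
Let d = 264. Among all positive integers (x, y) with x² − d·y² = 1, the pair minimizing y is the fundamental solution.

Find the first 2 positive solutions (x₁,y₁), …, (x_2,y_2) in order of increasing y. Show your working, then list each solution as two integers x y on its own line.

65 4
8449 520

√264 = [16; 4,32, …], period ℓ=2 (even) → k=1
step 0: (16, 1)  from 16·(1,0) + (0,1)
step 1: (65, 4)  from 4·(16,1) + (1,0)
fundamental: x₁=65, y₁=4  (since 4225 − 264·16 = 1)
n=2: (65,4)∘(65,4) = (65·65+264·4·4, 65·4+4·65) = (8449,520)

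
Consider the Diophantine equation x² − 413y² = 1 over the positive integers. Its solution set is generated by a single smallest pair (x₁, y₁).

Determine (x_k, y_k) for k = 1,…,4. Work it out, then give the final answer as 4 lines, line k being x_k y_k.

113399 5580
25718666401 1265532840
5832942102300599 287020317040740
1322899602891852585601 65095633862940217680

[20; 3,9,1,4,1,9,3,40] for √413; ℓ=8 ⇒ convergent index 7
step 0: (20, 1)  from 20·(1,0) + (0,1)
…
step 2: (569, 28)  from 9·(61,3) + (20,1)
…
step 5: (3719, 183)  from 1·(3089,152) + (630,31)
step 6: (36560, 1799)  from 9·(3719,183) + (3089,152)
step 7: (113399, 5580)  from 3·(36560,1799) + (3719,183)
→ (113399, 5580).  Check: 113399²=12859333201, 413·5580²=12859333200, difference 1.
k=2:  x_2 = 113399·113399+413·5580·5580 = 25718666401,  y_2 = 113399·5580+5580·113399 = 1265532840
k=3:  x_3 = 113399·25718666401+413·5580·1265532840 = 5832942102300599,  y_3 = 113399·1265532840+5580·25718666401 = 287020317040740
k=4:  x_4 = 113399·5832942102300599+413·5580·287020317040740 = 1322899602891852585601,  y_4 = 113399·287020317040740+5580·5832942102300599 = 65095633862940217680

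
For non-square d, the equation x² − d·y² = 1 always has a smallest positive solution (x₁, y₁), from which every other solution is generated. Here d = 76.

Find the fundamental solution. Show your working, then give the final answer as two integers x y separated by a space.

57799 6630

√76 = [8; 1,2,1,1,5,4,5,1,1,2,1,16, …], period ℓ=12 (even) → k=11
a_0=8:  p_0=8·1+0=8,  q_0=8·0+1=1
a_1=1:  p_1=1·8+1=9,  q_1=1·1+0=1
a_2=2:  p_2=2·9+8=26,  q_2=2·1+1=3
a_3=1:  p_3=1·26+9=35,  q_3=1·3+1=4
a_4=1:  p_4=1·35+26=61,  q_4=1·4+3=7
a_5=5:  p_5=5·61+35=340,  q_5=5·7+4=39
…
a_7=5:  p_7=5·1421+340=7445,  q_7=5·163+39=854
a_8=1:  p_8=1·7445+1421=8866,  q_8=1·854+163=1017
a_9=1:  p_9=1·8866+7445=16311,  q_9=1·1017+854=1871
a_10=2:  p_10=2·16311+8866=41488,  q_10=2·1871+1017=4759
a_11=1:  p_11=1·41488+16311=57799,  q_11=1·4759+1871=6630
fundamental: x₁=57799, y₁=6630  (since 3340724401 − 76·43956900 = 1)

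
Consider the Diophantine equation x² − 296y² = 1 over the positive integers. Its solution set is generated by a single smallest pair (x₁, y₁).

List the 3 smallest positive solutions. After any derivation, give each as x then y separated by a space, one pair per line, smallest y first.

√296 → a₀=17, period (4,1,7,1,4,34); ℓ=6 even so k=5
a_0=17:  p_0=17·1+0=17,  q_0=17·0+1=1
a_1=4:  p_1=4·17+1=69,  q_1=4·1+0=4
…
a_3=7:  p_3=7·86+69=671,  q_3=7·5+4=39
a_4=1:  p_4=1·671+86=757,  q_4=1·39+5=44
a_5=4:  p_5=4·757+671=3699,  q_5=4·44+39=215
→ (3699, 215).  Check: 3699²=13682601, 296·215²=13682600, difference 1.
(x_2, y_2) = (3699·3699 + 296·215·215, 3699·215 + 215·3699) = (27365201, 1590570)
(x_3, y_3) = (3699·27365201 + 296·215·1590570, 3699·1590570 + 215·27365201) = (202447753299, 11767036645)

3699 215
27365201 1590570
202447753299 11767036645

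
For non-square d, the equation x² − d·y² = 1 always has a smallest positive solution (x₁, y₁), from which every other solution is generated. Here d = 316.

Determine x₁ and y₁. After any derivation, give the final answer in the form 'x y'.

12799 720

√316 → a₀=17, period (1,3,2,8,2,3,1,34); ℓ=8 even so k=7
step 0: (17, 1)  from 17·(1,0) + (0,1)
step 1: (18, 1)  from 1·(17,1) + (1,0)
…
step 3: (160, 9)  from 2·(71,4) + (18,1)
…
step 6: (9937, 559)  from 3·(2862,161) + (1351,76)
step 7: (12799, 720)  from 1·(9937,559) + (2862,161)
→ (12799, 720).  Check: 12799²=163814401, 316·720²=163814400, difference 1.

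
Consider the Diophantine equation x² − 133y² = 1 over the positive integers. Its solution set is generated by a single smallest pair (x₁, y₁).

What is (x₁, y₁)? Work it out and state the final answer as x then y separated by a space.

2588599 224460

[11; 1,1,7,5,1,…,1,1,22] for √133; ℓ=16 ⇒ convergent index 15
step 0: (11, 1)  from 11·(1,0) + (0,1)
step 1: (12, 1)  from 1·(11,1) + (1,0)
step 2: (23, 2)  from 1·(12,1) + (11,1)
step 3: (173, 15)  from 7·(23,2) + (12,1)
step 4: (888, 77)  from 5·(173,15) + (23,2)
step 5: (1061, 92)  from 1·(888,77) + (173,15)
…
step 8: (7969, 691)  from 2·(3010,261) + (1949,169)
step 9: (10979, 952)  from 1·(7969,691) + (3010,261)
step 10: (18948, 1643)  from 1·(10979,952) + (7969,691)
…
step 13: (1210008, 104921)  from 7·(168583,14618) + (29927,2595)
step 14: (1378591, 119539)  from 1·(1210008,104921) + (168583,14618)
step 15: (2588599, 224460)  from 1·(1378591,119539) + (1210008,104921)
→ (2588599, 224460).  Check: 2588599²=6700844782801, 133·224460²=6700844782800, difference 1.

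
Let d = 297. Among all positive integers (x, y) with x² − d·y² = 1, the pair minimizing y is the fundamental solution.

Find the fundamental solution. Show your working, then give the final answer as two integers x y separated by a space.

√297 = [17; 4,3,1,1,2,1,1,3,4,34, …], period ℓ=10 (even) → k=9
a_0=17:  p_0=17·1+0=17,  q_0=17·0+1=1
…
a_3=1:  p_3=1·224+69=293,  q_3=1·13+4=17
…
a_6=1:  p_6=1·1327+517=1844,  q_6=1·77+30=107
…
a_8=3:  p_8=3·3171+1844=11357,  q_8=3·184+107=659
a_9=4:  p_9=4·11357+3171=48599,  q_9=4·659+184=2820
fundamental: x₁=48599, y₁=2820  (since 2361862801 − 297·7952400 = 1)

48599 2820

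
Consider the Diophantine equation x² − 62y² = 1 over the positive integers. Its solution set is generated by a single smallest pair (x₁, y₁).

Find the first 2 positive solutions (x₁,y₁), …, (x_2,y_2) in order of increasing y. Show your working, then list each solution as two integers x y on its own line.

[7; 1,6,1,14] for √62; ℓ=4 ⇒ convergent index 3
k=0  a_k=7  p_k/q_k = 7/1
…
k=2  a_k=6  p_k/q_k = 55/7
k=3  a_k=1  p_k/q_k = 63/8
(x₁, y₁) = (63, 8);  63² − 62·8² = 1 ✓
(x_2, y_2) = (63·63 + 62·8·8, 63·8 + 8·63) = (7937, 1008)

63 8
7937 1008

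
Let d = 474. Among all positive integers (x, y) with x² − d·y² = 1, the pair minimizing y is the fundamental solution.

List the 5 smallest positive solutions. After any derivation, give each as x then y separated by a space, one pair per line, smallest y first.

193549 8890
74922430801 3441301220
29002323118011949 1332120819650670
11226741274261267003201 515661305041693754440
4345849093754985611287088749 199611459857697448136564450

d=474: √d = [21; 1,3,2,1,1,…,3,1,42] (ℓ=14, even), read p_13/q_13
step 0: (21, 1)  from 21·(1,0) + (0,1)
…
step 5: (479, 22)  from 1·(283,13) + (196,9)
…
step 7: (5051, 232)  from 6·(762,35) + (479,22)
step 8: (5813, 267)  from 1·(5051,232) + (762,35)
…
step 12: (149331, 6859)  from 3·(44218,2031) + (16677,766)
step 13: (193549, 8890)  from 1·(149331,6859) + (44218,2031)
fundamental: x₁=193549, y₁=8890  (since 37461215401 − 474·79032100 = 1)
k=2:  x_2 = 193549·193549+474·8890·8890 = 74922430801,  y_2 = 193549·8890+8890·193549 = 3441301220
k=3:  x_3 = 193549·74922430801+474·8890·3441301220 = 29002323118011949,  y_3 = 193549·3441301220+8890·74922430801 = 1332120819650670
k=4:  x_4 = 193549·29002323118011949+474·8890·1332120819650670 = 11226741274261267003201,  y_4 = 193549·1332120819650670+8890·29002323118011949 = 515661305041693754440
k=5:  x_5 = 193549·11226741274261267003201+474·8890·515661305041693754440 = 4345849093754985611287088749,  y_5 = 193549·515661305041693754440+8890·11226741274261267003201 = 199611459857697448136564450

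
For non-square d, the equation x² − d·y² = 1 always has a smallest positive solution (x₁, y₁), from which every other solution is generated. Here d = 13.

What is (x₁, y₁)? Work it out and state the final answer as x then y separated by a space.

649 180

d=13: √d = [3; 1,1,1,1,6] (ℓ=5, odd), read p_9/q_9
i=0: a=3 ⇒ p=3, q=1
i=1: a=1 ⇒ p=4, q=1
…
i=5: a=6 ⇒ p=119, q=33
…
i=8: a=1 ⇒ p=393, q=109
i=9: a=1 ⇒ p=649, q=180
(x₁, y₁) = (649, 180);  649² − 13·180² = 1 ✓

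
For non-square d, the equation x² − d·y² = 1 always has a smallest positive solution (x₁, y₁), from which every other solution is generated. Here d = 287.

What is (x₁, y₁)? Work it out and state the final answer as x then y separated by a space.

√287 = [16; 1,15,1,32, …], period ℓ=4 (even) → k=3
step 0: (16, 1)  from 16·(1,0) + (0,1)
step 1: (17, 1)  from 1·(16,1) + (1,0)
step 2: (271, 16)  from 15·(17,1) + (16,1)
step 3: (288, 17)  from 1·(271,16) + (17,1)
→ (288, 17).  Check: 288²=82944, 287·17²=82943, difference 1.

288 17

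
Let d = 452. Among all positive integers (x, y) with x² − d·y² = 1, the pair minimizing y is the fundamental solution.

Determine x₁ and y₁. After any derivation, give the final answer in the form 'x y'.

d=452: √d = [21; 3,1,5,3,10,3,5,1,3,42] (ℓ=10, even), read p_9/q_9
i=0: a=21 ⇒ p=21, q=1
…
i=2: a=1 ⇒ p=85, q=4
…
i=5: a=10 ⇒ p=16009, q=753
i=6: a=3 ⇒ p=49579, q=2332
i=7: a=5 ⇒ p=263904, q=12413
i=8: a=1 ⇒ p=313483, q=14745
i=9: a=3 ⇒ p=1204353, q=56648
(x₁, y₁) = (1204353, 56648);  1204353² − 452·56648² = 1 ✓

1204353 56648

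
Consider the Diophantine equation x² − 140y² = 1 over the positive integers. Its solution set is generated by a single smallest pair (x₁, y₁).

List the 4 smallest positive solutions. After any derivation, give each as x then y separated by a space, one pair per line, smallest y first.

√140 = [11; 1,4,1,22, …], period ℓ=4 (even) → k=3
i=0: a=11 ⇒ p=11, q=1
i=1: a=1 ⇒ p=12, q=1
i=2: a=4 ⇒ p=59, q=5
i=3: a=1 ⇒ p=71, q=6
fundamental: x₁=71, y₁=6  (since 5041 − 140·36 = 1)
k=2:  x_2 = 71·71+140·6·6 = 10081,  y_2 = 71·6+6·71 = 852
k=3:  x_3 = 71·10081+140·6·852 = 1431431,  y_3 = 71·852+6·10081 = 120978
k=4:  x_4 = 71·1431431+140·6·120978 = 203253121,  y_4 = 71·120978+6·1431431 = 17178024

71 6
10081 852
1431431 120978
203253121 17178024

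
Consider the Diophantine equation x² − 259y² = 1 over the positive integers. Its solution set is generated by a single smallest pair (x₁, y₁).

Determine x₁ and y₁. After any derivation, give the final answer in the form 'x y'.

√259 → a₀=16, period (10,1,2,3,4,3,2,1,10,32); ℓ=10 even so k=9
step 0: (16, 1)  from 16·(1,0) + (0,1)
step 1: (161, 10)  from 10·(16,1) + (1,0)
…
step 3: (515, 32)  from 2·(177,11) + (161,10)
step 4: (1722, 107)  from 3·(515,32) + (177,11)
…
step 6: (23931, 1487)  from 3·(7403,460) + (1722,107)
step 7: (55265, 3434)  from 2·(23931,1487) + (7403,460)
step 8: (79196, 4921)  from 1·(55265,3434) + (23931,1487)
step 9: (847225, 52644)  from 10·(79196,4921) + (55265,3434)
→ (847225, 52644).  Check: 847225²=717790200625, 259·52644²=717790200624, difference 1.

847225 52644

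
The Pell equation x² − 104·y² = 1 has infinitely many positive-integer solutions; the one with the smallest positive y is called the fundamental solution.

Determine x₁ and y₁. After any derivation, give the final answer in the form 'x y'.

51 5

[10; 5,20] for √104; ℓ=2 ⇒ convergent index 1
k=0  a_k=10  p_k/q_k = 10/1
k=1  a_k=5  p_k/q_k = 51/5
(x₁, y₁) = (51, 5);  51² − 104·5² = 1 ✓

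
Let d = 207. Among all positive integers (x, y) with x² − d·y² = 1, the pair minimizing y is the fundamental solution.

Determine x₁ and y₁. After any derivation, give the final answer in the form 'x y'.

√207 = [14; 2,1,1,2,1,1,2,28, …], period ℓ=8 (even) → k=7
step 0: (14, 1)  from 14·(1,0) + (0,1)
step 1: (29, 2)  from 2·(14,1) + (1,0)
…
step 3: (72, 5)  from 1·(43,3) + (29,2)
step 4: (187, 13)  from 2·(72,5) + (43,3)
step 5: (259, 18)  from 1·(187,13) + (72,5)
step 6: (446, 31)  from 1·(259,18) + (187,13)
step 7: (1151, 80)  from 2·(446,31) + (259,18)
(x₁, y₁) = (1151, 80);  1151² − 207·80² = 1 ✓

1151 80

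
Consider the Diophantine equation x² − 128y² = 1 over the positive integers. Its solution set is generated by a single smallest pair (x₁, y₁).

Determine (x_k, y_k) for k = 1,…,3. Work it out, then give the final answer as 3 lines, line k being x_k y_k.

√128 → a₀=11, period (3,5,3,22); ℓ=4 even so k=3
i=0: a=11 ⇒ p=11, q=1
i=1: a=3 ⇒ p=34, q=3
i=2: a=5 ⇒ p=181, q=16
i=3: a=3 ⇒ p=577, q=51
fundamental: x₁=577, y₁=51  (since 332929 − 128·2601 = 1)
n=2: (577,51)∘(577,51) = (577·577+128·51·51, 577·51+51·577) = (665857,58854)
n=3: (665857,58854)∘(577,51) = (577·665857+128·51·58854, 577·58854+51·665857) = (768398401,67917465)

577 51
665857 58854
768398401 67917465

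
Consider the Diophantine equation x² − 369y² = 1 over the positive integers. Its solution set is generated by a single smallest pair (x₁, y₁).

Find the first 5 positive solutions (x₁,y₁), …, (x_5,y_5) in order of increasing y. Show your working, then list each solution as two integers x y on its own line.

[19; 4,1,3,2,7,4,7,2,3,1,4,38] for √369; ℓ=12 ⇒ convergent index 11
a_0=19:  p_0=19·1+0=19,  q_0=19·0+1=1
a_1=4:  p_1=4·19+1=77,  q_1=4·1+0=4
…
a_3=3:  p_3=3·96+77=365,  q_3=3·5+4=19
…
a_5=7:  p_5=7·826+365=6147,  q_5=7·43+19=320
…
a_7=7:  p_7=7·25414+6147=184045,  q_7=7·1323+320=9581
a_8=2:  p_8=2·184045+25414=393504,  q_8=2·9581+1323=20485
…
a_10=1:  p_10=1·1364557+393504=1758061,  q_10=1·71036+20485=91521
a_11=4:  p_11=4·1758061+1364557=8396801,  q_11=4·91521+71036=437120
(x₁, y₁) = (8396801, 437120);  8396801² − 369·437120² = 1 ✓
k=2:  x_2 = 8396801·8396801+369·437120·437120 = 141012534067201,  y_2 = 8396801·437120+437120·8396801 = 7340819306240
k=3:  x_3 = 8396801·141012534067201+369·437120·7340819306240 = 2368108374136006451201,  y_3 = 8396801·7340819306240+437120·141012534067201 = 123278797782910239360
k=4:  x_4 = 8396801·2368108374136006451201+369·437120·123278797782910239360 = 39769069528107045198367948801,  y_4 = 8396801·123278797782910239360+437120·2368108374136006451201 = 2070295065004669620717268480
k=5:  x_5 = 8396801·39769069528107045198367948801+369·437120·2070295065004669620717268480 = 667865925565355162349028245713920001,  y_5 = 8396801·2070295065004669620717268480+437120·39769069528107045198367948801 = 34767711344252426473018978470025600

8396801 437120
141012534067201 7340819306240
2368108374136006451201 123278797782910239360
39769069528107045198367948801 2070295065004669620717268480
667865925565355162349028245713920001 34767711344252426473018978470025600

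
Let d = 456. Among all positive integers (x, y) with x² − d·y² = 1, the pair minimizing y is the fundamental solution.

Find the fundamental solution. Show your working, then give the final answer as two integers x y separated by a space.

[21; 2,1,4,1,2,42] for √456; ℓ=6 ⇒ convergent index 5
i=0: a=21 ⇒ p=21, q=1
…
i=2: a=1 ⇒ p=64, q=3
i=3: a=4 ⇒ p=299, q=14
i=4: a=1 ⇒ p=363, q=17
i=5: a=2 ⇒ p=1025, q=48
→ (1025, 48).  Check: 1025²=1050625, 456·48²=1050624, difference 1.

1025 48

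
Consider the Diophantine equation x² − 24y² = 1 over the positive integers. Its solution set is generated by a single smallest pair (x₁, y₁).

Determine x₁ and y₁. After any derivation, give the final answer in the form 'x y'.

5 1

d=24: √d = [4; 1,8] (ℓ=2, even), read p_1/q_1
step 0: (4, 1)  from 4·(1,0) + (0,1)
step 1: (5, 1)  from 1·(4,1) + (1,0)
(x₁, y₁) = (5, 1);  5² − 24·1² = 1 ✓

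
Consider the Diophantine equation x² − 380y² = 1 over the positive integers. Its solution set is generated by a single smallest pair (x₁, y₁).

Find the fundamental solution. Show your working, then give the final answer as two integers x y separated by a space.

39 2

√380 → a₀=19, period (2,38); ℓ=2 even so k=1
i=0: a=19 ⇒ p=19, q=1
i=1: a=2 ⇒ p=39, q=2
→ (39, 2).  Check: 39²=1521, 380·2²=1520, difference 1.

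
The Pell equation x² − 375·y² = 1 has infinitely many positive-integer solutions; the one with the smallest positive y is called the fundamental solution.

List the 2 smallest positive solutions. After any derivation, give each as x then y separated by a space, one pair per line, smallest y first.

15124 781
457470751 23623688

d=375: √d = [19; 2,1,2,1,5,1,2,1,2,38] (ℓ=10, even), read p_9/q_9
i=0: a=19 ⇒ p=19, q=1
i=1: a=2 ⇒ p=39, q=2
i=2: a=1 ⇒ p=58, q=3
i=3: a=2 ⇒ p=155, q=8
…
i=6: a=1 ⇒ p=1433, q=74
i=7: a=2 ⇒ p=4086, q=211
i=8: a=1 ⇒ p=5519, q=285
i=9: a=2 ⇒ p=15124, q=781
fundamental: x₁=15124, y₁=781  (since 228735376 − 375·609961 = 1)
(15124+781√375)^2 = 457470751 + 23623688√375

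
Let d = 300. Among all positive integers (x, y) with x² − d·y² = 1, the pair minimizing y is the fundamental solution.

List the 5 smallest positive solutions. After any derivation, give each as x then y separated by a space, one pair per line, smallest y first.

d=300: √d = [17; 3,8,3,34] (ℓ=4, even), read p_3/q_3
k=0  a_k=17  p_k/q_k = 17/1
…
k=2  a_k=8  p_k/q_k = 433/25
k=3  a_k=3  p_k/q_k = 1351/78
fundamental: x₁=1351, y₁=78  (since 1825201 − 300·6084 = 1)
k=2:  x_2 = 1351·1351+300·78·78 = 3650401,  y_2 = 1351·78+78·1351 = 210756
k=3:  x_3 = 1351·3650401+300·78·210756 = 9863382151,  y_3 = 1351·210756+78·3650401 = 569462634
k=4:  x_4 = 1351·9863382151+300·78·569462634 = 26650854921601,  y_4 = 1351·569462634+78·9863382151 = 1538687826312
k=5:  x_5 = 1351·26650854921601+300·78·1538687826312 = 72010600134783751,  y_5 = 1351·1538687826312+78·26650854921601 = 4157533937232390

1351 78
3650401 210756
9863382151 569462634
26650854921601 1538687826312
72010600134783751 4157533937232390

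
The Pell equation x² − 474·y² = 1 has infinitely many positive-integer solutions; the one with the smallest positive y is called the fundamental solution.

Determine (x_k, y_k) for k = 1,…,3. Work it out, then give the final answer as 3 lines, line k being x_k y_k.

d=474: √d = [21; 1,3,2,1,1,…,3,1,42] (ℓ=14, even), read p_13/q_13
i=0: a=21 ⇒ p=21, q=1
…
i=5: a=1 ⇒ p=479, q=22
i=6: a=1 ⇒ p=762, q=35
i=7: a=6 ⇒ p=5051, q=232
…
i=9: a=1 ⇒ p=10864, q=499
…
i=11: a=2 ⇒ p=44218, q=2031
i=12: a=3 ⇒ p=149331, q=6859
i=13: a=1 ⇒ p=193549, q=8890
fundamental: x₁=193549, y₁=8890  (since 37461215401 − 474·79032100 = 1)
(193549+8890√474)^2 = 74922430801 + 3441301220√474
(193549+8890√474)^3 = 29002323118011949 + 1332120819650670√474

193549 8890
74922430801 3441301220
29002323118011949 1332120819650670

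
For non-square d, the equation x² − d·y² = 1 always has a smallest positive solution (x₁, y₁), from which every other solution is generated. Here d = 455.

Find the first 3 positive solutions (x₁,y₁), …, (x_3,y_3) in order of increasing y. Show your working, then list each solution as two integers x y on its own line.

d=455: √d = [21; 3,42] (ℓ=2, even), read p_1/q_1
step 0: (21, 1)  from 21·(1,0) + (0,1)
step 1: (64, 3)  from 3·(21,1) + (1,0)
fundamental: x₁=64, y₁=3  (since 4096 − 455·9 = 1)
(x_2, y_2) = (64·64 + 455·3·3, 64·3 + 3·64) = (8191, 384)
(x_3, y_3) = (64·8191 + 455·3·384, 64·384 + 3·8191) = (1048384, 49149)

64 3
8191 384
1048384 49149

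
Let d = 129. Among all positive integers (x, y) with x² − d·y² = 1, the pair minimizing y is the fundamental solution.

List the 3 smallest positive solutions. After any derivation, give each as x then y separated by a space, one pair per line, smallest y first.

[11; 2,1,3,1,6,1,3,1,2,22] for √129; ℓ=10 ⇒ convergent index 9
step 0: (11, 1)  from 11·(1,0) + (0,1)
…
step 3: (125, 11)  from 3·(34,3) + (23,2)
…
step 5: (1079, 95)  from 6·(159,14) + (125,11)
…
step 8: (6031, 531)  from 1·(4793,422) + (1238,109)
step 9: (16855, 1484)  from 2·(6031,531) + (4793,422)
fundamental: x₁=16855, y₁=1484  (since 284091025 − 129·2202256 = 1)
(16855+1484√129)^2 = 568182049 + 50025640√129
(16855+1484√129)^3 = 19153416854935 + 1686364322916√129

16855 1484
568182049 50025640
19153416854935 1686364322916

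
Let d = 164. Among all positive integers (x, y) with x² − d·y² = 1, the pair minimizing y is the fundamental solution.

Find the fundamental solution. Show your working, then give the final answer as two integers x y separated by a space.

2049 160

√164 → a₀=12, period (1,4,6,4,1,24); ℓ=6 even so k=5
i=0: a=12 ⇒ p=12, q=1
…
i=2: a=4 ⇒ p=64, q=5
…
i=4: a=4 ⇒ p=1652, q=129
i=5: a=1 ⇒ p=2049, q=160
→ (2049, 160).  Check: 2049²=4198401, 164·160²=4198400, difference 1.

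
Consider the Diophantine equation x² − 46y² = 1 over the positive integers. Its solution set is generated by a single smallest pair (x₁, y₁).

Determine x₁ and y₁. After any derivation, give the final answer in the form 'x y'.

√46 = [6; 1,3,1,1,2,6,2,1,1,3,1,12, …], period ℓ=12 (even) → k=11
a_0=6:  p_0=6·1+0=6,  q_0=6·0+1=1
a_1=1:  p_1=1·6+1=7,  q_1=1·1+0=1
a_2=3:  p_2=3·7+6=27,  q_2=3·1+1=4
a_3=1:  p_3=1·27+7=34,  q_3=1·4+1=5
a_4=1:  p_4=1·34+27=61,  q_4=1·5+4=9
a_5=2:  p_5=2·61+34=156,  q_5=2·9+5=23
a_6=6:  p_6=6·156+61=997,  q_6=6·23+9=147
a_7=2:  p_7=2·997+156=2150,  q_7=2·147+23=317
a_8=1:  p_8=1·2150+997=3147,  q_8=1·317+147=464
a_9=1:  p_9=1·3147+2150=5297,  q_9=1·464+317=781
a_10=3:  p_10=3·5297+3147=19038,  q_10=3·781+464=2807
a_11=1:  p_11=1·19038+5297=24335,  q_11=1·2807+781=3588
fundamental: x₁=24335, y₁=3588  (since 592192225 − 46·12873744 = 1)

24335 3588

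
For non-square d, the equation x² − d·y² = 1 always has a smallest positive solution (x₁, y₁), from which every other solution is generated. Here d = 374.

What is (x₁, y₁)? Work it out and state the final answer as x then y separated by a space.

3365 174

√374 = [19; 2,1,18,1,2,38, …], period ℓ=6 (even) → k=5
step 0: (19, 1)  from 19·(1,0) + (0,1)
step 1: (39, 2)  from 2·(19,1) + (1,0)
…
step 3: (1083, 56)  from 18·(58,3) + (39,2)
step 4: (1141, 59)  from 1·(1083,56) + (58,3)
step 5: (3365, 174)  from 2·(1141,59) + (1083,56)
→ (3365, 174).  Check: 3365²=11323225, 374·174²=11323224, difference 1.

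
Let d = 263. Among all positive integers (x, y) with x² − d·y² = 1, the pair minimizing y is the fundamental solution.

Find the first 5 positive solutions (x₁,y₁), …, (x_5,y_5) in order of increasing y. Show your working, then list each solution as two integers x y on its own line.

√263 → a₀=16, period (4,1,1,1,1,15,1,1,1,1,4,32); ℓ=12 even so k=11
k=0  a_k=16  p_k/q_k = 16/1
…
k=6  a_k=15  p_k/q_k = 5822/359
k=7  a_k=1  p_k/q_k = 6195/382
…
k=10  a_k=1  p_k/q_k = 30229/1864
k=11  a_k=4  p_k/q_k = 139128/8579
(x₁, y₁) = (139128, 8579);  139128² − 263·8579² = 1 ✓
(139128+8579√263)^2 = 38713200767 + 2387158224√263
(139128+8579√263)^3 = 10772180392483224 + 664241098768765√263
(139128+8579√263)^4 = 2997423827252098776577 + 184829071176614315616√263
(139128+8579√263)^5 = 834051164465087816782726488 + 51429798028655751907276931√263

139128 8579
38713200767 2387158224
10772180392483224 664241098768765
2997423827252098776577 184829071176614315616
834051164465087816782726488 51429798028655751907276931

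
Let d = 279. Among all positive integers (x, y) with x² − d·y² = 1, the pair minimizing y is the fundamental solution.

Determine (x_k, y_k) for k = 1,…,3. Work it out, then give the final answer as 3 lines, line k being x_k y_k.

√279 = [16; 1,2,2,1,2,2,1,32, …], period ℓ=8 (even) → k=7
k=0  a_k=16  p_k/q_k = 16/1
…
k=2  a_k=2  p_k/q_k = 50/3
k=3  a_k=2  p_k/q_k = 117/7
…
k=6  a_k=2  p_k/q_k = 1069/64
k=7  a_k=1  p_k/q_k = 1520/91
fundamental: x₁=1520, y₁=91  (since 2310400 − 279·8281 = 1)
(1520+91√279)^2 = 4620799 + 276640√279
(1520+91√279)^3 = 14047227440 + 840985509√279

1520 91
4620799 276640
14047227440 840985509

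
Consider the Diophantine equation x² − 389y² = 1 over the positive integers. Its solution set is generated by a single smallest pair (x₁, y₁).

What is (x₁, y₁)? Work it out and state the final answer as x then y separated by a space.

d=389: √d = [19; 1,2,1,1,1,1,2,1,38] (ℓ=9, odd), read p_17/q_17
step 0: (19, 1)  from 19·(1,0) + (0,1)
…
step 5: (217, 11)  from 1·(138,7) + (79,4)
step 6: (355, 18)  from 1·(217,11) + (138,7)
step 7: (927, 47)  from 2·(355,18) + (217,11)
step 8: (1282, 65)  from 1·(927,47) + (355,18)
…
step 13: (353911, 17944)  from 1·(202418,10263) + (151493,7681)
step 14: (556329, 28207)  from 1·(353911,17944) + (202418,10263)
…
step 16: (2376809, 120509)  from 2·(910240,46151) + (556329,28207)
step 17: (3287049, 166660)  from 1·(2376809,120509) + (910240,46151)
fundamental: x₁=3287049, y₁=166660  (since 10804691128401 − 389·27775555600 = 1)

3287049 166660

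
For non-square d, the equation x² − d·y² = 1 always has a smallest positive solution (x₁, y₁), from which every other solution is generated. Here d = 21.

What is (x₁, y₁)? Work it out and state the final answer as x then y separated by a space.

55 12

d=21: √d = [4; 1,1,2,1,1,8] (ℓ=6, even), read p_5/q_5
i=0: a=4 ⇒ p=4, q=1
i=1: a=1 ⇒ p=5, q=1
i=2: a=1 ⇒ p=9, q=2
…
i=4: a=1 ⇒ p=32, q=7
i=5: a=1 ⇒ p=55, q=12
(x₁, y₁) = (55, 12);  55² − 21·12² = 1 ✓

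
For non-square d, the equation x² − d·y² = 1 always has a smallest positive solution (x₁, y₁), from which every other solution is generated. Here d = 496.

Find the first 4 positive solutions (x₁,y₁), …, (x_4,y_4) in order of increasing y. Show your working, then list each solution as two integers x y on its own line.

4620799 207480
42703566796801 1917446753040
394649197502177907199 17720272078000750440
3647189234337689639247667201 163763630995505661818050080

√496 → a₀=22, period (3,1,2,4,1,…,1,3,44); ℓ=16 even so k=15
k=0  a_k=22  p_k/q_k = 22/1
k=1  a_k=3  p_k/q_k = 67/3
k=2  a_k=1  p_k/q_k = 89/4
k=3  a_k=2  p_k/q_k = 245/11
k=4  a_k=4  p_k/q_k = 1069/48
…
k=6  a_k=1  p_k/q_k = 2383/107
k=7  a_k=2  p_k/q_k = 6080/273
k=8  a_k=2  p_k/q_k = 14543/653
…
k=11  a_k=1  p_k/q_k = 84875/3811
…
k=14  a_k=1  p_k/q_k = 1252502/56239
k=15  a_k=3  p_k/q_k = 4620799/207480
→ (4620799, 207480).  Check: 4620799²=21351783398401, 496·207480²=21351783398400, difference 1.
n=2: (4620799,207480)∘(4620799,207480) = (4620799·4620799+496·207480·207480, 4620799·207480+207480·4620799) = (42703566796801,1917446753040)
n=3: (42703566796801,1917446753040)∘(4620799,207480) = (4620799·42703566796801+496·207480·1917446753040, 4620799·1917446753040+207480·42703566796801) = (394649197502177907199,17720272078000750440)
n=4: (394649197502177907199,17720272078000750440)∘(4620799,207480) = (4620799·394649197502177907199+496·207480·17720272078000750440, 4620799·17720272078000750440+207480·394649197502177907199) = (3647189234337689639247667201,163763630995505661818050080)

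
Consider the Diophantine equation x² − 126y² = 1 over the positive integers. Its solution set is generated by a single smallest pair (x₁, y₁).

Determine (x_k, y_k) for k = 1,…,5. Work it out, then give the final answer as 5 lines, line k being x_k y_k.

449 40
403201 35920
362074049 32256120
325142092801 28965959840
291977237261249 26011399680200

d=126: √d = [11; 4,2,4,22] (ℓ=4, even), read p_3/q_3
a_0=11:  p_0=11·1+0=11,  q_0=11·0+1=1
a_1=4:  p_1=4·11+1=45,  q_1=4·1+0=4
a_2=2:  p_2=2·45+11=101,  q_2=2·4+1=9
a_3=4:  p_3=4·101+45=449,  q_3=4·9+4=40
fundamental: x₁=449, y₁=40  (since 201601 − 126·1600 = 1)
n=2: (449,40)∘(449,40) = (449·449+126·40·40, 449·40+40·449) = (403201,35920)
n=3: (403201,35920)∘(449,40) = (449·403201+126·40·35920, 449·35920+40·403201) = (362074049,32256120)
n=4: (362074049,32256120)∘(449,40) = (449·362074049+126·40·32256120, 449·32256120+40·362074049) = (325142092801,28965959840)
n=5: (325142092801,28965959840)∘(449,40) = (449·325142092801+126·40·28965959840, 449·28965959840+40·325142092801) = (291977237261249,26011399680200)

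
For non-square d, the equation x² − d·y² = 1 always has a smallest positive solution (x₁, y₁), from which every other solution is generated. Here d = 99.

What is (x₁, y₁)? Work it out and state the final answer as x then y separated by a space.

d=99: √d = [9; 1,18] (ℓ=2, even), read p_1/q_1
a_0=9:  p_0=9·1+0=9,  q_0=9·0+1=1
a_1=1:  p_1=1·9+1=10,  q_1=1·1+0=1
fundamental: x₁=10, y₁=1  (since 100 − 99·1 = 1)

10 1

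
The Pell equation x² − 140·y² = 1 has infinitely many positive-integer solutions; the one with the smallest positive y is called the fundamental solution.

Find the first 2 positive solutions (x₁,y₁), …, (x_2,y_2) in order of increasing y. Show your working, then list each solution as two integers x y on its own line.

71 6
10081 852

[11; 1,4,1,22] for √140; ℓ=4 ⇒ convergent index 3
i=0: a=11 ⇒ p=11, q=1
i=1: a=1 ⇒ p=12, q=1
i=2: a=4 ⇒ p=59, q=5
i=3: a=1 ⇒ p=71, q=6
→ (71, 6).  Check: 71²=5041, 140·6²=5040, difference 1.
n=2: (71,6)∘(71,6) = (71·71+140·6·6, 71·6+6·71) = (10081,852)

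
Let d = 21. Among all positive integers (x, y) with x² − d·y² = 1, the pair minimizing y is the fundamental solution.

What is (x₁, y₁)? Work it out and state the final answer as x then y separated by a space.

55 12

√21 → a₀=4, period (1,1,2,1,1,8); ℓ=6 even so k=5
a_0=4:  p_0=4·1+0=4,  q_0=4·0+1=1
a_1=1:  p_1=1·4+1=5,  q_1=1·1+0=1
a_2=1:  p_2=1·5+4=9,  q_2=1·1+1=2
a_3=2:  p_3=2·9+5=23,  q_3=2·2+1=5
a_4=1:  p_4=1·23+9=32,  q_4=1·5+2=7
a_5=1:  p_5=1·32+23=55,  q_5=1·7+5=12
fundamental: x₁=55, y₁=12  (since 3025 − 21·144 = 1)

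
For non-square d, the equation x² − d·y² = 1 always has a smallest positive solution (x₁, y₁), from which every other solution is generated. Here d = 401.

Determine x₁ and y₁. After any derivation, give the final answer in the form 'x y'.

√401 → a₀=20, period (40); ℓ=1 odd so k=1
i=0: a=20 ⇒ p=20, q=1
i=1: a=40 ⇒ p=801, q=40
(x₁, y₁) = (801, 40);  801² − 401·40² = 1 ✓

801 40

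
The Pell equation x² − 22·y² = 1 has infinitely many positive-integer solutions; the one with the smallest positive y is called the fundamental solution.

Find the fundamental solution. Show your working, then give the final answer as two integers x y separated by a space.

197 42

√22 → a₀=4, period (1,2,4,2,1,8); ℓ=6 even so k=5
step 0: (4, 1)  from 4·(1,0) + (0,1)
…
step 4: (136, 29)  from 2·(61,13) + (14,3)
step 5: (197, 42)  from 1·(136,29) + (61,13)
fundamental: x₁=197, y₁=42  (since 38809 − 22·1764 = 1)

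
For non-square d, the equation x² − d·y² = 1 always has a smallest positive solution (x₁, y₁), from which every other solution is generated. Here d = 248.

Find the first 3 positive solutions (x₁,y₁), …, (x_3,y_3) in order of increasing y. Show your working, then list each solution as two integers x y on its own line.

d=248: √d = [15; 1,2,1,30] (ℓ=4, even), read p_3/q_3
i=0: a=15 ⇒ p=15, q=1
i=1: a=1 ⇒ p=16, q=1
i=2: a=2 ⇒ p=47, q=3
i=3: a=1 ⇒ p=63, q=4
fundamental: x₁=63, y₁=4  (since 3969 − 248·16 = 1)
(63+4√248)^2 = 7937 + 504√248
(63+4√248)^3 = 999999 + 63500√248

63 4
7937 504
999999 63500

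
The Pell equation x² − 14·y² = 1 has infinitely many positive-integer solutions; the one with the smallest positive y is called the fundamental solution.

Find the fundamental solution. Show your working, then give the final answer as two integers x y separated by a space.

√14 = [3; 1,2,1,6, …], period ℓ=4 (even) → k=3
i=0: a=3 ⇒ p=3, q=1
i=1: a=1 ⇒ p=4, q=1
i=2: a=2 ⇒ p=11, q=3
i=3: a=1 ⇒ p=15, q=4
→ (15, 4).  Check: 15²=225, 14·4²=224, difference 1.

15 4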